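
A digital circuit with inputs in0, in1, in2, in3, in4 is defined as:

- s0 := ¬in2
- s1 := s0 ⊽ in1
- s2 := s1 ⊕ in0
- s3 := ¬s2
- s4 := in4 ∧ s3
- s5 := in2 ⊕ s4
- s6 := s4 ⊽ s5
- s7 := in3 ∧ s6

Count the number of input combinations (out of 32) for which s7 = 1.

6

s7 = in3 ∧ s6 must be 1, so both in3 = 1 and s6 = 1.
s6 = s4 ⊽ s5 must be 1, so both s4 = 0 and s5 = 0.
s4 = in4 ∧ s3 must be 0, so at least one of in4, s3 is 0.
Satisfying assignments:
  in0=0, in1=0, in2=0, in3=1, in4=0
  in0=0, in1=1, in2=0, in3=1, in4=0
  in0=1, in1=0, in2=0, in3=1, in4=0
  in0=1, in1=0, in2=0, in3=1, in4=1
  in0=1, in1=1, in2=0, in3=1, in4=0
  in0=1, in1=1, in2=0, in3=1, in4=1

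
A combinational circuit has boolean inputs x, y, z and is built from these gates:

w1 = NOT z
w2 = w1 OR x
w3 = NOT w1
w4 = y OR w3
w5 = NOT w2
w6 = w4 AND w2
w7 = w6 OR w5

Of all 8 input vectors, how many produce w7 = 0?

2

w7 = w6 OR w5 must be 0, so both w6 = 0 and w5 = 0.
Satisfying assignments:
  x=0, y=0, z=0
  x=1, y=0, z=0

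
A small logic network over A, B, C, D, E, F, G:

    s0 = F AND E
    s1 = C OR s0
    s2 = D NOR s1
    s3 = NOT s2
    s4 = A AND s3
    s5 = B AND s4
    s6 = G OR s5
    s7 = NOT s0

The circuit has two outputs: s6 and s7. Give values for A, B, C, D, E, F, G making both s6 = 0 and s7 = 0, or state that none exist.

A=0, B=0, C=1, D=0, E=1, F=1, G=0

Check with A=0, B=0, C=1, D=0, E=1, F=1, G=0:
s0 = F AND E = 1 AND 1 = 1
s1 = C OR s0 = 1 OR 1 = 1
s2 = D NOR s1 = 0 NOR 1 = 0
s3 = NOT s2 = NOT 0 = 1
s4 = A AND s3 = 0 AND 1 = 0
s5 = B AND s4 = 0 AND 0 = 0
s6 = G OR s5 = 0 OR 0 = 0
s7 = NOT s0 = NOT 1 = 0
So s6 = 0 and s7 = 0.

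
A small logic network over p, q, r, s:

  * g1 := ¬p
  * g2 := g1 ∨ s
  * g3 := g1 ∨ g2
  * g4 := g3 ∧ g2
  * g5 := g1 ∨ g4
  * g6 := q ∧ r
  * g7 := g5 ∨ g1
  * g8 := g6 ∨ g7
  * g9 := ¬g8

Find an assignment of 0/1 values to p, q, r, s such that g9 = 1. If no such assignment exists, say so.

g9 = ¬g8 must be 1, so g8 = 0.
Check with p=1, q=0, r=0, s=0:
g1 = ¬p = ¬1 = 0
g2 = g1 ∨ s = 0 ∨ 0 = 0
g3 = g1 ∨ g2 = 0 ∨ 0 = 0
g4 = g3 ∧ g2 = 0 ∧ 0 = 0
g5 = g1 ∨ g4 = 0 ∨ 0 = 0
g6 = q ∧ r = 0 ∧ 0 = 0
g7 = g5 ∨ g1 = 0 ∨ 0 = 0
g8 = g6 ∨ g7 = 0 ∨ 0 = 0
g9 = ¬g8 = ¬0 = 1
So g9 = 1 as required.

p=1, q=0, r=0, s=0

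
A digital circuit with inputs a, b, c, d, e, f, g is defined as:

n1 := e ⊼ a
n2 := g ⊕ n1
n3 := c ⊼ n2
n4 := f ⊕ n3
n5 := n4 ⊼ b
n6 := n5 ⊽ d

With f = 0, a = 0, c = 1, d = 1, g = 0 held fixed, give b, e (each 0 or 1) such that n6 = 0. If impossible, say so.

b=1, e=0

Check with f = 0, a = 0, c = 1, d = 1, g = 0 and b=1, e=0:
n1 = e ⊼ a = 0 ⊼ 0 = 1
n2 = g ⊕ n1 = 0 ⊕ 1 = 1
n3 = c ⊼ n2 = 1 ⊼ 1 = 0
n4 = f ⊕ n3 = 0 ⊕ 0 = 0
n5 = n4 ⊼ b = 0 ⊼ 1 = 1
n6 = n5 ⊽ d = 1 ⊽ 1 = 0
So n6 = 0.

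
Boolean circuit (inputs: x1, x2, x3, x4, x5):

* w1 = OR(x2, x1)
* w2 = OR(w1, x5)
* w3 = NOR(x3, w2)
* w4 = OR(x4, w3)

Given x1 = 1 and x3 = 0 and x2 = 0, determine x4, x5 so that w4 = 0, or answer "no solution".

w4 = OR(x4, w3) must be 0, so both x4 = 0 and w3 = 0.
w3 = NOR(x3, w2) must be 0, so at least one of x3, w2 is 1.
Check with x1 = 1 and x3 = 0 and x2 = 0 and x4=0, x5=0:
w1 = OR(x2, x1) = OR(0, 1) = 1
w2 = OR(w1, x5) = OR(1, 0) = 1
w3 = NOR(x3, w2) = NOR(0, 1) = 0
w4 = OR(x4, w3) = OR(0, 0) = 0
So w4 = 0.

x4=0, x5=0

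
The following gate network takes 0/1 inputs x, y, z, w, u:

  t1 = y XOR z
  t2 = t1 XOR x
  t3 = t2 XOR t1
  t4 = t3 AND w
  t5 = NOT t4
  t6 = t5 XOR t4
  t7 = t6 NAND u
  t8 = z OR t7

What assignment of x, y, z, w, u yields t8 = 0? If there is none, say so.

x=1 y=0 z=0 w=1 u=1

Check with x=1 y=0 z=0 w=1 u=1:
t1 = y XOR z = 0 XOR 0 = 0
t2 = t1 XOR x = 0 XOR 1 = 1
t3 = t2 XOR t1 = 1 XOR 0 = 1
t4 = t3 AND w = 1 AND 1 = 1
t5 = NOT t4 = NOT 1 = 0
t6 = t5 XOR t4 = 0 XOR 1 = 1
t7 = t6 NAND u = 1 NAND 1 = 0
t8 = z OR t7 = 0 OR 0 = 0
So t8 = 0 as required.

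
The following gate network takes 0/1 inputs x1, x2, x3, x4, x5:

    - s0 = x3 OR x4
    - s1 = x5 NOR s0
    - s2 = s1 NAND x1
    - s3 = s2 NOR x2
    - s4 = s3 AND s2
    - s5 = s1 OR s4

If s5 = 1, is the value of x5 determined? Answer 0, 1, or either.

s5 = s1 OR s4 must be 1, so at least one of s1, s4 is 1.
Every assignment with s5 = 1 has x5 = 0; there are 4 such assignment(s).
  x1=0, x2=0, x3=0, x4=0, x5=0
  x1=0, x2=1, x3=0, x4=0, x5=0
  x1=1, x2=0, x3=0, x4=0, x5=0
  x1=1, x2=1, x3=0, x4=0, x5=0

0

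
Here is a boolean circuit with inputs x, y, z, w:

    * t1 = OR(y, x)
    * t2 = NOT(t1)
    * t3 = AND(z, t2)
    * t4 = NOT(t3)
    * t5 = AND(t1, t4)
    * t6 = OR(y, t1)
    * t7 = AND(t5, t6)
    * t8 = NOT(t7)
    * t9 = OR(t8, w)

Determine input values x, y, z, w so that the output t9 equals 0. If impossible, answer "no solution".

x=1, y=0, z=0, w=0

t9 = OR(t8, w) must be 0, so both t8 = 0 and w = 0.
t8 = NOT(t7) must be 0, so t7 = 1.
t7 = AND(t5, t6) must be 1, so both t5 = 1 and t6 = 1.
Check with x=1, y=0, z=0, w=0:
t1 = OR(y, x) = OR(0, 1) = 1
t2 = NOT(t1) = NOT 1 = 0
t3 = AND(z, t2) = AND(0, 0) = 0
t4 = NOT(t3) = NOT 0 = 1
t5 = AND(t1, t4) = AND(1, 1) = 1
t6 = OR(y, t1) = OR(0, 1) = 1
t7 = AND(t5, t6) = AND(1, 1) = 1
t8 = NOT(t7) = NOT 1 = 0
t9 = OR(t8, w) = OR(0, 0) = 0
So t9 = 0 as required.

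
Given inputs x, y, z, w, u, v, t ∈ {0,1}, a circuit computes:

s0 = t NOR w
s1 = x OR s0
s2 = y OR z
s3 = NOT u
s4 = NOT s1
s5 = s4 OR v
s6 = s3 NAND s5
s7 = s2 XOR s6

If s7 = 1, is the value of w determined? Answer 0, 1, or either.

Both values of w occur among assignments with s7 = 1:
  w=0: x=0, y=0, z=0, w=0, u=0, v=0, t=0
  w=1: x=0, y=0, z=0, w=1, u=1, v=0, t=0

either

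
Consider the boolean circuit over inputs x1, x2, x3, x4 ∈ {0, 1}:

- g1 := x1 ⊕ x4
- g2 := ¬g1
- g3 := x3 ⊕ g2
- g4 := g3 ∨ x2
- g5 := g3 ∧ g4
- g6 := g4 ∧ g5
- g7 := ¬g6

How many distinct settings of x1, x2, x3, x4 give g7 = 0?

8

g7 = ¬g6 must be 0, so g6 = 1.
g6 = g4 ∧ g5 must be 1, so both g4 = 1 and g5 = 1.
g4 = g3 ∨ x2 must be 1, so at least one of g3, x2 is 1.
Enumerating the 16 input combinations, 8 give g7 = 0 and 8 give g7 = 1.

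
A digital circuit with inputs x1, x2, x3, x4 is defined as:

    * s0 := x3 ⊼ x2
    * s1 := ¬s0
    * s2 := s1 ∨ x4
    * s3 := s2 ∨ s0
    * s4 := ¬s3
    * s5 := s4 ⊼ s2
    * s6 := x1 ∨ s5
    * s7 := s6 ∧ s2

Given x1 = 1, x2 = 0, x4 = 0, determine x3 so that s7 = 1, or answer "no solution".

no solution exists

With x1 = 1, x2 = 0, x4 = 0 fixed, none of the 2 settings of x3 give s7 = 1.
For example, with x3=1:
s0 = x3 ⊼ x2 = 1 ⊼ 0 = 1
s1 = ¬s0 = ¬1 = 0
s2 = s1 ∨ x4 = 0 ∨ 0 = 0
s3 = s2 ∨ s0 = 0 ∨ 1 = 1
s4 = ¬s3 = ¬1 = 0
s5 = s4 ⊼ s2 = 0 ⊼ 0 = 1
s6 = x1 ∨ s5 = 1 ∨ 1 = 1
s7 = s6 ∧ s2 = 1 ∧ 0 = 0
giving s7 = 0 ≠ 1.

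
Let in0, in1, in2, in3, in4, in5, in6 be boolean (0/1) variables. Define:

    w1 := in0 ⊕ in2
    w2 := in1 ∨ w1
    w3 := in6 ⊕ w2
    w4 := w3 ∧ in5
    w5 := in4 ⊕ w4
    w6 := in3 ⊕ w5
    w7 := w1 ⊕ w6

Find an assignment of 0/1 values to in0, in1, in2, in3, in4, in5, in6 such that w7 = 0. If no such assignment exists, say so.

in0=0, in1=0, in2=1, in3=1, in4=0, in5=1, in6=1

w7 = w1 ⊕ w6 must be 0, so w1 and w6 are equal.
Check with in0=0, in1=0, in2=1, in3=1, in4=0, in5=1, in6=1:
w1 = in0 ⊕ in2 = 0 ⊕ 1 = 1
w2 = in1 ∨ w1 = 0 ∨ 1 = 1
w3 = in6 ⊕ w2 = 1 ⊕ 1 = 0
w4 = w3 ∧ in5 = 0 ∧ 1 = 0
w5 = in4 ⊕ w4 = 0 ⊕ 0 = 0
w6 = in3 ⊕ w5 = 1 ⊕ 0 = 1
w7 = w1 ⊕ w6 = 1 ⊕ 1 = 0
So w7 = 0 as required.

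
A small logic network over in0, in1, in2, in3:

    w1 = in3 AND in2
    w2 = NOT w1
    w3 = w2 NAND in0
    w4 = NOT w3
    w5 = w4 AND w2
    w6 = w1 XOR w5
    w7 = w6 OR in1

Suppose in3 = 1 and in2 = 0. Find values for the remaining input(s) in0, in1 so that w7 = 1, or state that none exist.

w7 = w6 OR in1 must be 1, so at least one of w6, in1 is 1.
Check with in3 = 1 and in2 = 0 and in0=1, in1=1:
w1 = in3 AND in2 = 1 AND 0 = 0
w2 = NOT w1 = NOT 0 = 1
w3 = w2 NAND in0 = 1 NAND 1 = 0
w4 = NOT w3 = NOT 0 = 1
w5 = w4 AND w2 = 1 AND 1 = 1
w6 = w1 XOR w5 = 0 XOR 1 = 1
w7 = w6 OR in1 = 1 OR 1 = 1
So w7 = 1.

in0=1, in1=1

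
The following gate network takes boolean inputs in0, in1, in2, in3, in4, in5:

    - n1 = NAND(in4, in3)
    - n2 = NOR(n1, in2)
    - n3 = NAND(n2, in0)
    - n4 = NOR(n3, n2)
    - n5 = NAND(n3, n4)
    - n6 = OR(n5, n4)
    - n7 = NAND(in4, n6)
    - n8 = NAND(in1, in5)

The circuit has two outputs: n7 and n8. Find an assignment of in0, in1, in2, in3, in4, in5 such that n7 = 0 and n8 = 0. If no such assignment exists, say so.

in0=0 in1=1 in2=1 in3=1 in4=1 in5=1

Check with in0=0 in1=1 in2=1 in3=1 in4=1 in5=1:
n1 = NAND(in4, in3) = NAND(1, 1) = 0
n2 = NOR(n1, in2) = NOR(0, 1) = 0
n3 = NAND(n2, in0) = NAND(0, 0) = 1
n4 = NOR(n3, n2) = NOR(1, 0) = 0
n5 = NAND(n3, n4) = NAND(1, 0) = 1
n6 = OR(n5, n4) = OR(1, 0) = 1
n7 = NAND(in4, n6) = NAND(1, 1) = 0
n8 = NAND(in1, in5) = NAND(1, 1) = 0
So n7 = 0 and n8 = 0.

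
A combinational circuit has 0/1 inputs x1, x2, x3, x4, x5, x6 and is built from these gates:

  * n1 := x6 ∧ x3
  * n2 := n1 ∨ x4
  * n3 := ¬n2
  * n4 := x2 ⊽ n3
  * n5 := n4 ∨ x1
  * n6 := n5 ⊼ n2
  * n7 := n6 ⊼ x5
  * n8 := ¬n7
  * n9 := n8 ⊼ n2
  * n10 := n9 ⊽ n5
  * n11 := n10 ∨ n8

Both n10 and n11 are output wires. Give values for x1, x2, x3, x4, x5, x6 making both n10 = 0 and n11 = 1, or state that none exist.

Check with x1=1 x2=1 x3=0 x4=0 x5=1 x6=0:
n1 = x6 ∧ x3 = 0 ∧ 0 = 0
n2 = n1 ∨ x4 = 0 ∨ 0 = 0
n3 = ¬n2 = ¬0 = 1
n4 = x2 ⊽ n3 = 1 ⊽ 1 = 0
n5 = n4 ∨ x1 = 0 ∨ 1 = 1
n6 = n5 ⊼ n2 = 1 ⊼ 0 = 1
n7 = n6 ⊼ x5 = 1 ⊼ 1 = 0
n8 = ¬n7 = ¬0 = 1
n9 = n8 ⊼ n2 = 1 ⊼ 0 = 1
n10 = n9 ⊽ n5 = 1 ⊽ 1 = 0
n11 = n10 ∨ n8 = 0 ∨ 1 = 1
So n10 = 0 and n11 = 1.

x1=1 x2=1 x3=0 x4=0 x5=1 x6=0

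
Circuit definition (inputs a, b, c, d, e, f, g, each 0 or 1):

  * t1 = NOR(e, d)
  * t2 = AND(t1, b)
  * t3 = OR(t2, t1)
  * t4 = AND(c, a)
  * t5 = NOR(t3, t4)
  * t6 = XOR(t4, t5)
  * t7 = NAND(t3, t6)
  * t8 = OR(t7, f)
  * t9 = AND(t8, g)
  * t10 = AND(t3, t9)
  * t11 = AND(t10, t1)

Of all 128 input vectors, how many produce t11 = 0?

t11 = AND(t10, t1) must be 0, so at least one of t10, t1 is 0.
Enumerating the 128 input combinations, 114 give t11 = 0 and 14 give t11 = 1.

114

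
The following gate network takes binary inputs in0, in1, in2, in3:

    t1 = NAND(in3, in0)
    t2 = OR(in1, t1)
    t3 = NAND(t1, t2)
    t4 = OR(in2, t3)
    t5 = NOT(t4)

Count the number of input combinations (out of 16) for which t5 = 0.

t5 = NOT(t4) must be 0, so t4 = 1.
t4 = OR(in2, t3) must be 1, so at least one of in2, t3 is 1.
Enumerating the 16 input combinations, 10 give t5 = 0 and 6 give t5 = 1.

10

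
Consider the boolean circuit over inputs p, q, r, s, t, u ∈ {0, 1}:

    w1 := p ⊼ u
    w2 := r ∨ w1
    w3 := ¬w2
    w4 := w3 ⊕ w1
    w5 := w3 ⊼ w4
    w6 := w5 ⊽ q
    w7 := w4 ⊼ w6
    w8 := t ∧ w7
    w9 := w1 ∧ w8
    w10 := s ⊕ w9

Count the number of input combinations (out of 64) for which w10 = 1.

w10 = s ⊕ w9 must be 1, so s and w9 differ.
Enumerating the 64 input combinations, 32 give w10 = 1 and 32 give w10 = 0.

32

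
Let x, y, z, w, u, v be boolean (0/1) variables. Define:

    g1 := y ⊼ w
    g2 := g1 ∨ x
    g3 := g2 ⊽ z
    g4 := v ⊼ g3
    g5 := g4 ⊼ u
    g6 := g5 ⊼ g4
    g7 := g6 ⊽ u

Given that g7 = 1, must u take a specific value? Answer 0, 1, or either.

g7 = g6 ⊽ u must be 1, so both g6 = 0 and u = 0.
g6 = g5 ⊼ g4 must be 0, so both g5 = 1 and g4 = 1.
Every assignment with g7 = 1 has u = 0; there are 31 such assignment(s).

0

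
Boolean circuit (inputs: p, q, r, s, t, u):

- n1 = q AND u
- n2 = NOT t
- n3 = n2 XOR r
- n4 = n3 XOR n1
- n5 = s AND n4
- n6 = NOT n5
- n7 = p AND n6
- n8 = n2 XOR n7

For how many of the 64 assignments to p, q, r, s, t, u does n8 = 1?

32

n8 = n2 XOR n7 must be 1, so n2 and n7 differ.
Enumerating the 64 input combinations, 32 give n8 = 1 and 32 give n8 = 0.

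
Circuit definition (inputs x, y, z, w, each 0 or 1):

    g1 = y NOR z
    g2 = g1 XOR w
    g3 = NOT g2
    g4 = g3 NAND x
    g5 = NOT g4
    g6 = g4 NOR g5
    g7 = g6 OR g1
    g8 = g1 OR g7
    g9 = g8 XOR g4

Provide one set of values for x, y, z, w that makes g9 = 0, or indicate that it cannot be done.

x=0 y=0 z=0 w=1

g9 = g8 XOR g4 must be 0, so g8 and g4 are equal.
Check with x=0 y=0 z=0 w=1:
g1 = y NOR z = 0 NOR 0 = 1
g2 = g1 XOR w = 1 XOR 1 = 0
g3 = NOT g2 = NOT 0 = 1
g4 = g3 NAND x = 1 NAND 0 = 1
g5 = NOT g4 = NOT 1 = 0
g6 = g4 NOR g5 = 1 NOR 0 = 0
g7 = g6 OR g1 = 0 OR 1 = 1
g8 = g1 OR g7 = 1 OR 1 = 1
g9 = g8 XOR g4 = 1 XOR 1 = 0
So g9 = 0 as required.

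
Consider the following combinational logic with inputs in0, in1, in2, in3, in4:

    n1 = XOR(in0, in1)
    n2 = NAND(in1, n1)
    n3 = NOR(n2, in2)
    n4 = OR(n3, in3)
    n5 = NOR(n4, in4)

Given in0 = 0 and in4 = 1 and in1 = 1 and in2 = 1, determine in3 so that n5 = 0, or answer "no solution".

in3=0

n5 = NOR(n4, in4) must be 0, so at least one of n4, in4 is 1.
Check with in0 = 0 and in4 = 1 and in1 = 1 and in2 = 1 and in3=0:
n1 = XOR(in0, in1) = XOR(0, 1) = 1
n2 = NAND(in1, n1) = NAND(1, 1) = 0
n3 = NOR(n2, in2) = NOR(0, 1) = 0
n4 = OR(n3, in3) = OR(0, 0) = 0
n5 = NOR(n4, in4) = NOR(0, 1) = 0
So n5 = 0.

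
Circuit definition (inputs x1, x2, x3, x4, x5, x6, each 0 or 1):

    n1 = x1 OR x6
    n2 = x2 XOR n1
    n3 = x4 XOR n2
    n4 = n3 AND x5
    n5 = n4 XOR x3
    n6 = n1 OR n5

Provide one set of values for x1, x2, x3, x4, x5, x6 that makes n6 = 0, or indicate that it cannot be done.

Check with x1=0, x2=1, x3=0, x4=1, x5=0, x6=0:
n1 = x1 OR x6 = 0 OR 0 = 0
n2 = x2 XOR n1 = 1 XOR 0 = 1
n3 = x4 XOR n2 = 1 XOR 1 = 0
n4 = n3 AND x5 = 0 AND 0 = 0
n5 = n4 XOR x3 = 0 XOR 0 = 0
n6 = n1 OR n5 = 0 OR 0 = 0
So n6 = 0 as required.

x1=0, x2=1, x3=0, x4=1, x5=0, x6=0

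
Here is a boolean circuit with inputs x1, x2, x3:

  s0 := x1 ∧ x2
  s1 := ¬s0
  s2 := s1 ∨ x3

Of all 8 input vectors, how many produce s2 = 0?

1

s2 = s1 ∨ x3 must be 0, so both s1 = 0 and x3 = 0.
s1 = ¬s0 must be 0, so s0 = 1.
Enumerating the 8 input combinations, 1 give s2 = 0 and 7 give s2 = 1.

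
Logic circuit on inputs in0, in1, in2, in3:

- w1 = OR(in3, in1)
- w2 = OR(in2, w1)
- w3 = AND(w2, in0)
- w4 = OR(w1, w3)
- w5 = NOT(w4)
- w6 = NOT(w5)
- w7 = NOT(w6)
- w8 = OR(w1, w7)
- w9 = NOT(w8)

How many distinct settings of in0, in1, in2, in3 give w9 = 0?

w9 = NOT(w8) must be 0, so w8 = 1.
w8 = OR(w1, w7) must be 1, so at least one of w1, w7 is 1.
Enumerating the 16 input combinations, 15 give w9 = 0 and 1 give w9 = 1.

15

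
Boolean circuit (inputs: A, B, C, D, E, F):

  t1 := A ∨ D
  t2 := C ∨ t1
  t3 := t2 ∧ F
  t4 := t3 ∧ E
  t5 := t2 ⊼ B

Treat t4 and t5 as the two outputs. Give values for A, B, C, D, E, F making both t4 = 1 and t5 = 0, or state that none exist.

A=1 B=1 C=0 D=0 E=1 F=1

Check with A=1 B=1 C=0 D=0 E=1 F=1:
t1 = A ∨ D = 1 ∨ 0 = 1
t2 = C ∨ t1 = 0 ∨ 1 = 1
t3 = t2 ∧ F = 1 ∧ 1 = 1
t4 = t3 ∧ E = 1 ∧ 1 = 1
t5 = t2 ⊼ B = 1 ⊼ 1 = 0
So t4 = 1 and t5 = 0.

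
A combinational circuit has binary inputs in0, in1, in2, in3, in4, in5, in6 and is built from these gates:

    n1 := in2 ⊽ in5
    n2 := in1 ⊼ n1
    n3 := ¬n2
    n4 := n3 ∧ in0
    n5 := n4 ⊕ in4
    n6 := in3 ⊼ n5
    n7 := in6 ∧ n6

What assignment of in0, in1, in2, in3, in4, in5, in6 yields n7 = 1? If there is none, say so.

in0=0 in1=1 in2=1 in3=1 in4=0 in5=1 in6=1

Check with in0=0 in1=1 in2=1 in3=1 in4=0 in5=1 in6=1:
n1 = in2 ⊽ in5 = 1 ⊽ 1 = 0
n2 = in1 ⊼ n1 = 1 ⊼ 0 = 1
n3 = ¬n2 = ¬1 = 0
n4 = n3 ∧ in0 = 0 ∧ 0 = 0
n5 = n4 ⊕ in4 = 0 ⊕ 0 = 0
n6 = in3 ⊼ n5 = 1 ⊼ 0 = 1
n7 = in6 ∧ n6 = 1 ∧ 1 = 1
So n7 = 1 as required.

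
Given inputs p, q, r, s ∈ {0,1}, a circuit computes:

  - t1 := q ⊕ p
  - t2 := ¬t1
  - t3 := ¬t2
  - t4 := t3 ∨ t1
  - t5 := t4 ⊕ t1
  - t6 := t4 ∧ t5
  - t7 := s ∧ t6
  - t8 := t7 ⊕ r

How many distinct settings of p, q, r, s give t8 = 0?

8

t8 = t7 ⊕ r must be 0, so t7 and r are equal.
Enumerating the 16 input combinations, 8 give t8 = 0 and 8 give t8 = 1.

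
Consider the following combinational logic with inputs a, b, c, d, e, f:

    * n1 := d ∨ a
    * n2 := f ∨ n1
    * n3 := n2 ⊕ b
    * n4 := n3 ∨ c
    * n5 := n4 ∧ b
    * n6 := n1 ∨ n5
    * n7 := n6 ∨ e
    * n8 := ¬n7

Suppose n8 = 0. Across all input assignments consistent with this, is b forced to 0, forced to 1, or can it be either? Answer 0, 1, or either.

either

Both values of b occur among assignments with n8 = 0:
  b=0: a=0, b=0, c=0, d=0, e=1, f=0
  b=1: a=0, b=1, c=0, d=0, e=0, f=0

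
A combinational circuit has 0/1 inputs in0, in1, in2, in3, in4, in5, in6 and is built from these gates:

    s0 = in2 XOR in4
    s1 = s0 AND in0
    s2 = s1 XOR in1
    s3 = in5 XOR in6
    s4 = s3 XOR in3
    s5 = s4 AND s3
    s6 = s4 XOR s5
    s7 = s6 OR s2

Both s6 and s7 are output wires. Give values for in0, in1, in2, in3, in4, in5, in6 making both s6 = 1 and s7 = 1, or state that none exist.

in0=1 in1=1 in2=1 in3=1 in4=0 in5=1 in6=1

Check with in0=1 in1=1 in2=1 in3=1 in4=0 in5=1 in6=1:
s0 = in2 XOR in4 = 1 XOR 0 = 1
s1 = s0 AND in0 = 1 AND 1 = 1
s2 = s1 XOR in1 = 1 XOR 1 = 0
s3 = in5 XOR in6 = 1 XOR 1 = 0
s4 = s3 XOR in3 = 0 XOR 1 = 1
s5 = s4 AND s3 = 1 AND 0 = 0
s6 = s4 XOR s5 = 1 XOR 0 = 1
s7 = s6 OR s2 = 1 OR 0 = 1
So s6 = 1 and s7 = 1.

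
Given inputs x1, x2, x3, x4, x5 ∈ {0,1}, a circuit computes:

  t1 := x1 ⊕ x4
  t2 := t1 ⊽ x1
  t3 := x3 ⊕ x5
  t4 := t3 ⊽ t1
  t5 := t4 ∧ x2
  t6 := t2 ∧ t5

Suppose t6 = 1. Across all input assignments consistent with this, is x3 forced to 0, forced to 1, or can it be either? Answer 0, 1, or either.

Both values of x3 occur among assignments with t6 = 1:
  x3=0: x1=0, x2=1, x3=0, x4=0, x5=0
  x3=1: x1=0, x2=1, x3=1, x4=0, x5=1

either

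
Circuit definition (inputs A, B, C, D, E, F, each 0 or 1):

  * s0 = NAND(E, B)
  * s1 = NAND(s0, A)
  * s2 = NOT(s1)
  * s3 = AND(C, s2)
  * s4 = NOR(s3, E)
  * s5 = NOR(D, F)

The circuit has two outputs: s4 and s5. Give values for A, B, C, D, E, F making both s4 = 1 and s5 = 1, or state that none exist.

Check with A=0, B=0, C=1, D=0, E=0, F=0:
s0 = NAND(E, B) = NAND(0, 0) = 1
s1 = NAND(s0, A) = NAND(1, 0) = 1
s2 = NOT(s1) = NOT 1 = 0
s3 = AND(C, s2) = AND(1, 0) = 0
s4 = NOR(s3, E) = NOR(0, 0) = 1
s5 = NOR(D, F) = NOR(0, 0) = 1
So s4 = 1 and s5 = 1.

A=0, B=0, C=1, D=0, E=0, F=0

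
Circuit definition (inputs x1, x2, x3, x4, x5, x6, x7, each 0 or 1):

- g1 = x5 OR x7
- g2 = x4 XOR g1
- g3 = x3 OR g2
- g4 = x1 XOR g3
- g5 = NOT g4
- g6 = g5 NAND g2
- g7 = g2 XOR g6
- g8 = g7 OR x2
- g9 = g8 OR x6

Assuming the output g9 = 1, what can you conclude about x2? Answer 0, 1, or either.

either

Both values of x2 occur among assignments with g9 = 1:
  x2=0: x1=0, x2=0, x3=0, x4=0, x5=0, x6=0, x7=0
  x2=1: x1=0, x2=1, x3=0, x4=0, x5=0, x6=0, x7=0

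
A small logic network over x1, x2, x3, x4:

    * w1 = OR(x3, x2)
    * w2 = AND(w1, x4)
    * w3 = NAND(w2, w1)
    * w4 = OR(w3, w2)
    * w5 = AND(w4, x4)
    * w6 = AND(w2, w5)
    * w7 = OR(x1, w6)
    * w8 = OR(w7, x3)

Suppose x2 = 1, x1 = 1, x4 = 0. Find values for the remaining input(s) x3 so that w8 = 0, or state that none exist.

no solution exists

With x2 = 1, x1 = 1, x4 = 0 fixed, none of the 2 settings of x3 give w8 = 0.
For example, with x3=1:
w1 = OR(x3, x2) = OR(1, 1) = 1
w2 = AND(w1, x4) = AND(1, 0) = 0
w3 = NAND(w2, w1) = NAND(0, 1) = 1
w4 = OR(w3, w2) = OR(1, 0) = 1
w5 = AND(w4, x4) = AND(1, 0) = 0
w6 = AND(w2, w5) = AND(0, 0) = 0
w7 = OR(x1, w6) = OR(1, 0) = 1
w8 = OR(w7, x3) = OR(1, 1) = 1
giving w8 = 1 ≠ 0.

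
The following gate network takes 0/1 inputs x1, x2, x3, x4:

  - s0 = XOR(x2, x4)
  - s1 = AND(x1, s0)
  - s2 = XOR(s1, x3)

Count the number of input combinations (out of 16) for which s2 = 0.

8

s2 = XOR(s1, x3) must be 0, so s1 and x3 are equal.
Enumerating the 16 input combinations, 8 give s2 = 0 and 8 give s2 = 1.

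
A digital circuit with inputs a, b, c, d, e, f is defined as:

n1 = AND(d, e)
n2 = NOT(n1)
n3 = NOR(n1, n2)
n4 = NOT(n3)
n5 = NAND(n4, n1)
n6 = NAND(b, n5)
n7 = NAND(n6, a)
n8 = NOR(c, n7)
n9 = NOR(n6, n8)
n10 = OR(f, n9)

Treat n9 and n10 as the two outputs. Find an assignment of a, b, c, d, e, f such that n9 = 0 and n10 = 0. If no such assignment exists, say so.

a=0 b=0 c=1 d=1 e=0 f=0

Check with a=0 b=0 c=1 d=1 e=0 f=0:
n1 = AND(d, e) = AND(1, 0) = 0
n2 = NOT(n1) = NOT 0 = 1
n3 = NOR(n1, n2) = NOR(0, 1) = 0
n4 = NOT(n3) = NOT 0 = 1
n5 = NAND(n4, n1) = NAND(1, 0) = 1
n6 = NAND(b, n5) = NAND(0, 1) = 1
n7 = NAND(n6, a) = NAND(1, 0) = 1
n8 = NOR(c, n7) = NOR(1, 1) = 0
n9 = NOR(n6, n8) = NOR(1, 0) = 0
n10 = OR(f, n9) = OR(0, 0) = 0
So n9 = 0 and n10 = 0.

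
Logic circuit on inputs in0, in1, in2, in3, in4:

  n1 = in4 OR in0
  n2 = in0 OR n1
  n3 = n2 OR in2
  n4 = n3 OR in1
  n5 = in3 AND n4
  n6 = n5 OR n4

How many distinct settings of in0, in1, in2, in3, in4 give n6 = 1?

30

n6 = n5 OR n4 must be 1, so at least one of n5, n4 is 1.
Enumerating the 32 input combinations, 30 give n6 = 1 and 2 give n6 = 0.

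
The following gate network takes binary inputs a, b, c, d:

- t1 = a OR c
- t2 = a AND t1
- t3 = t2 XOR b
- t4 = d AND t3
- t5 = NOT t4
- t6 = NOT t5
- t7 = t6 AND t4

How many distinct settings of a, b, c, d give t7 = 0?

12

t7 = t6 AND t4 must be 0, so at least one of t6, t4 is 0.
Enumerating the 16 input combinations, 12 give t7 = 0 and 4 give t7 = 1.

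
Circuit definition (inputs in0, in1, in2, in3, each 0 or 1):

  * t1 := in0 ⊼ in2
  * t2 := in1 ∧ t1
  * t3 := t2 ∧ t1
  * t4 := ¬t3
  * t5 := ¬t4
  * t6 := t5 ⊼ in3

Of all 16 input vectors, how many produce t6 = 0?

3

t6 = t5 ⊼ in3 must be 0, so both t5 = 1 and in3 = 1.
t5 = ¬t4 must be 1, so t4 = 0.
Satisfying assignments:
  in0=0, in1=1, in2=0, in3=1
  in0=0, in1=1, in2=1, in3=1
  in0=1, in1=1, in2=0, in3=1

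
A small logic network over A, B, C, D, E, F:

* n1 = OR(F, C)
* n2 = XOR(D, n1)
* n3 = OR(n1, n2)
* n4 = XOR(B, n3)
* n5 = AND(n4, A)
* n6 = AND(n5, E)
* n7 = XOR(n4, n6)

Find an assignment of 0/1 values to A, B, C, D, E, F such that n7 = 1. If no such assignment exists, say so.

n7 = XOR(n4, n6) must be 1, so n4 and n6 differ.
Check with A=0 B=0 C=1 D=1 E=1 F=1:
n1 = OR(F, C) = OR(1, 1) = 1
n2 = XOR(D, n1) = XOR(1, 1) = 0
n3 = OR(n1, n2) = OR(1, 0) = 1
n4 = XOR(B, n3) = XOR(0, 1) = 1
n5 = AND(n4, A) = AND(1, 0) = 0
n6 = AND(n5, E) = AND(0, 1) = 0
n7 = XOR(n4, n6) = XOR(1, 0) = 1
So n7 = 1 as required.

A=0 B=0 C=1 D=1 E=1 F=1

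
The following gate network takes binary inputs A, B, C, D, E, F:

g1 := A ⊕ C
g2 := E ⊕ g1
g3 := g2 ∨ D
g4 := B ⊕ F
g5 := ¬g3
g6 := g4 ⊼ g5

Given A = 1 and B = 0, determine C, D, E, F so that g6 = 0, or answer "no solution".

C=0 D=0 E=1 F=1

Check with A = 1 and B = 0 and C=0, D=0, E=1, F=1:
g1 = A ⊕ C = 1 ⊕ 0 = 1
g2 = E ⊕ g1 = 1 ⊕ 1 = 0
g3 = g2 ∨ D = 0 ∨ 0 = 0
g4 = B ⊕ F = 0 ⊕ 1 = 1
g5 = ¬g3 = ¬0 = 1
g6 = g4 ⊼ g5 = 1 ⊼ 1 = 0
So g6 = 0.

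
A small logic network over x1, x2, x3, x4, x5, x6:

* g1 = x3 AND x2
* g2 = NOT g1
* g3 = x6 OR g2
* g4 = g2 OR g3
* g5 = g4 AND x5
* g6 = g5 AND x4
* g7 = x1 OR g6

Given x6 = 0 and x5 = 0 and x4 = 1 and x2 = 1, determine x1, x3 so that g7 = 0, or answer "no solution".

Check with x6 = 0 and x5 = 0 and x4 = 1 and x2 = 1 and x1=0, x3=0:
g1 = x3 AND x2 = 0 AND 1 = 0
g2 = NOT g1 = NOT 0 = 1
g3 = x6 OR g2 = 0 OR 1 = 1
g4 = g2 OR g3 = 1 OR 1 = 1
g5 = g4 AND x5 = 1 AND 0 = 0
g6 = g5 AND x4 = 0 AND 1 = 0
g7 = x1 OR g6 = 0 OR 0 = 0
So g7 = 0.

x1=0, x3=0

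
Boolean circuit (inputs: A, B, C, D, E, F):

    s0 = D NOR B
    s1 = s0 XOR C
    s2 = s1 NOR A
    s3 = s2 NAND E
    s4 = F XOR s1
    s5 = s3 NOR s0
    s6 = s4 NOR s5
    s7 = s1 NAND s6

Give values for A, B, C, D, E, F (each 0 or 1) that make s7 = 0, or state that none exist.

A=1, B=1, C=1, D=1, E=0, F=1

s7 = s1 NAND s6 must be 0, so both s1 = 1 and s6 = 1.
Check with A=1, B=1, C=1, D=1, E=0, F=1:
s0 = D NOR B = 1 NOR 1 = 0
s1 = s0 XOR C = 0 XOR 1 = 1
s2 = s1 NOR A = 1 NOR 1 = 0
s3 = s2 NAND E = 0 NAND 0 = 1
s4 = F XOR s1 = 1 XOR 1 = 0
s5 = s3 NOR s0 = 1 NOR 0 = 0
s6 = s4 NOR s5 = 0 NOR 0 = 1
s7 = s1 NAND s6 = 1 NAND 1 = 0
So s7 = 0 as required.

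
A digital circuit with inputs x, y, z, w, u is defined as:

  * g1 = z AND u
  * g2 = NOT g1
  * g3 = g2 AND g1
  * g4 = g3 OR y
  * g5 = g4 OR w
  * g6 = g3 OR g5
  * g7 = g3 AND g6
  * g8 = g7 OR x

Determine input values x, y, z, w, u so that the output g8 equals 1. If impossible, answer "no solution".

x=1 y=1 z=0 w=0 u=0

g8 = g7 OR x must be 1, so at least one of g7, x is 1.
Check with x=1 y=1 z=0 w=0 u=0:
g1 = z AND u = 0 AND 0 = 0
g2 = NOT g1 = NOT 0 = 1
g3 = g2 AND g1 = 1 AND 0 = 0
g4 = g3 OR y = 0 OR 1 = 1
g5 = g4 OR w = 1 OR 0 = 1
g6 = g3 OR g5 = 0 OR 1 = 1
g7 = g3 AND g6 = 0 AND 1 = 0
g8 = g7 OR x = 0 OR 1 = 1
So g8 = 1 as required.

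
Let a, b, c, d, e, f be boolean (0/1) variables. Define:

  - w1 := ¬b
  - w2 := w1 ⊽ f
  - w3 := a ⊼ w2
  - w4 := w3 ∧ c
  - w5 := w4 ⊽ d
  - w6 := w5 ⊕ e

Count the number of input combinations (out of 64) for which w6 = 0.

32

w6 = w5 ⊕ e must be 0, so w5 and e are equal.
Enumerating the 64 input combinations, 32 give w6 = 0 and 32 give w6 = 1.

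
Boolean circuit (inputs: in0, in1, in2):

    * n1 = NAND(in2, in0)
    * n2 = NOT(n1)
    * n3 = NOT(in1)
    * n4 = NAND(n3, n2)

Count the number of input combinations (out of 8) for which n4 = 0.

1

n4 = NAND(n3, n2) must be 0, so both n3 = 1 and n2 = 1.
Satisfying assignments:
  in0=1, in1=0, in2=1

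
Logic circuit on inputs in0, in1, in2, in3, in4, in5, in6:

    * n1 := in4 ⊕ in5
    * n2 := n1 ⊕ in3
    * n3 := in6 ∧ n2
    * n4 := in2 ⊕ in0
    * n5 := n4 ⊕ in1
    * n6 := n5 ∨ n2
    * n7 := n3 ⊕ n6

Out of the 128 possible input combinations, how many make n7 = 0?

64

n7 = n3 ⊕ n6 must be 0, so n3 and n6 are equal.
Enumerating the 128 input combinations, 64 give n7 = 0 and 64 give n7 = 1.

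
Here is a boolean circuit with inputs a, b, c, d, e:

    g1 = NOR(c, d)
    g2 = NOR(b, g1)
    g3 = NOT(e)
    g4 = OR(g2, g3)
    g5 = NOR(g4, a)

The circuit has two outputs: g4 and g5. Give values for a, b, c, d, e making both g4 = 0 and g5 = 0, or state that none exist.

a=1 b=1 c=0 d=1 e=1

Check with a=1 b=1 c=0 d=1 e=1:
g1 = NOR(c, d) = NOR(0, 1) = 0
g2 = NOR(b, g1) = NOR(1, 0) = 0
g3 = NOT(e) = NOT 1 = 0
g4 = OR(g2, g3) = OR(0, 0) = 0
g5 = NOR(g4, a) = NOR(0, 1) = 0
So g4 = 0 and g5 = 0.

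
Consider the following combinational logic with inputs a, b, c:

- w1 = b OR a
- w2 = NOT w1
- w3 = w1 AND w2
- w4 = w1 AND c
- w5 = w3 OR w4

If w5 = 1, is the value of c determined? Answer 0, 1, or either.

1

w5 = w3 OR w4 must be 1, so at least one of w3, w4 is 1.
Every assignment with w5 = 1 has c = 1; there are 3 such assignment(s).
  a=0, b=1, c=1
  a=1, b=0, c=1
  a=1, b=1, c=1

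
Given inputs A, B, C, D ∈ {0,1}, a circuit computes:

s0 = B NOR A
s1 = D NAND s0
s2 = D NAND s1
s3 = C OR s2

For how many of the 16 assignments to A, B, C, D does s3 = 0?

3

s3 = C OR s2 must be 0, so both C = 0 and s2 = 0.
Satisfying assignments:
  A=0, B=1, C=0, D=1
  A=1, B=0, C=0, D=1
  A=1, B=1, C=0, D=1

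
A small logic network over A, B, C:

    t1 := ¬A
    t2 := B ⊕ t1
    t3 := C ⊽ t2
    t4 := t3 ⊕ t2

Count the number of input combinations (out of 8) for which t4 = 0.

t4 = t3 ⊕ t2 must be 0, so t3 and t2 are equal.
Satisfying assignments:
  A=0, B=1, C=1
  A=1, B=0, C=1

2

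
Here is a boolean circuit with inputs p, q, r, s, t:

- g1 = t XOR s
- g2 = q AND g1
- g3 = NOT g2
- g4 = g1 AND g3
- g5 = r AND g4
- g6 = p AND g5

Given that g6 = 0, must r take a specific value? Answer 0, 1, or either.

either

Both values of r occur among assignments with g6 = 0:
  r=0: p=0, q=0, r=0, s=0, t=0
  r=1: p=0, q=0, r=1, s=0, t=0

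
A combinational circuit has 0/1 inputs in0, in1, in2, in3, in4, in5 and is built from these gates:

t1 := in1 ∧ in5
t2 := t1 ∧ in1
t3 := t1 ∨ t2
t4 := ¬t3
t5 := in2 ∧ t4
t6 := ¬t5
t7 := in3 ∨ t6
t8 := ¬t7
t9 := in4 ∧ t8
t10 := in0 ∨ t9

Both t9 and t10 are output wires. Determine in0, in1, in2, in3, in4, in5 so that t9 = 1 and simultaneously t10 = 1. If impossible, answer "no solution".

in0=1 in1=0 in2=1 in3=0 in4=1 in5=1

Check with in0=1 in1=0 in2=1 in3=0 in4=1 in5=1:
t1 = in1 ∧ in5 = 0 ∧ 1 = 0
t2 = t1 ∧ in1 = 0 ∧ 0 = 0
t3 = t1 ∨ t2 = 0 ∨ 0 = 0
t4 = ¬t3 = ¬0 = 1
t5 = in2 ∧ t4 = 1 ∧ 1 = 1
t6 = ¬t5 = ¬1 = 0
t7 = in3 ∨ t6 = 0 ∨ 0 = 0
t8 = ¬t7 = ¬0 = 1
t9 = in4 ∧ t8 = 1 ∧ 1 = 1
t10 = in0 ∨ t9 = 1 ∨ 1 = 1
So t9 = 1 and t10 = 1.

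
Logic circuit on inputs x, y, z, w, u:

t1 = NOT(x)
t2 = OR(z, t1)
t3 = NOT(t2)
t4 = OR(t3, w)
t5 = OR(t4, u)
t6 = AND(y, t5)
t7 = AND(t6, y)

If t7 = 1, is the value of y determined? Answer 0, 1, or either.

1

t7 = AND(t6, y) must be 1, so both t6 = 1 and y = 1.
t6 = AND(y, t5) must be 1, so both y = 1 and t5 = 1.
t5 = OR(t4, u) must be 1, so at least one of t4, u is 1.
Every assignment with t7 = 1 has y = 1; there are 13 such assignment(s).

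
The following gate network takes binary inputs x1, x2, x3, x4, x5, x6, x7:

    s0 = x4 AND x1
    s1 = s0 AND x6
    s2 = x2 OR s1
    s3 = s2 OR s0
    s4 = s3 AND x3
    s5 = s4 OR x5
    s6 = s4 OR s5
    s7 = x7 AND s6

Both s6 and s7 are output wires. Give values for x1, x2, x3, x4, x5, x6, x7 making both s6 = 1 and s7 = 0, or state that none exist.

Check with x1=1 x2=1 x3=1 x4=1 x5=0 x6=1 x7=0:
s0 = x4 AND x1 = 1 AND 1 = 1
s1 = s0 AND x6 = 1 AND 1 = 1
s2 = x2 OR s1 = 1 OR 1 = 1
s3 = s2 OR s0 = 1 OR 1 = 1
s4 = s3 AND x3 = 1 AND 1 = 1
s5 = s4 OR x5 = 1 OR 0 = 1
s6 = s4 OR s5 = 1 OR 1 = 1
s7 = x7 AND s6 = 0 AND 1 = 0
So s6 = 1 and s7 = 0.

x1=1 x2=1 x3=1 x4=1 x5=0 x6=1 x7=0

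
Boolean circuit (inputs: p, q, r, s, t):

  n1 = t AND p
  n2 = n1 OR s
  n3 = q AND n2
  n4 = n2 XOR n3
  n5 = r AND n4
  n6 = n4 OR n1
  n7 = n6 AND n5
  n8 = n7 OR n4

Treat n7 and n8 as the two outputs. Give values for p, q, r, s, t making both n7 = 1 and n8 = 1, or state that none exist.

p=0, q=0, r=1, s=1, t=1

Check with p=0, q=0, r=1, s=1, t=1:
n1 = t AND p = 1 AND 0 = 0
n2 = n1 OR s = 0 OR 1 = 1
n3 = q AND n2 = 0 AND 1 = 0
n4 = n2 XOR n3 = 1 XOR 0 = 1
n5 = r AND n4 = 1 AND 1 = 1
n6 = n4 OR n1 = 1 OR 0 = 1
n7 = n6 AND n5 = 1 AND 1 = 1
n8 = n7 OR n4 = 1 OR 1 = 1
So n7 = 1 and n8 = 1.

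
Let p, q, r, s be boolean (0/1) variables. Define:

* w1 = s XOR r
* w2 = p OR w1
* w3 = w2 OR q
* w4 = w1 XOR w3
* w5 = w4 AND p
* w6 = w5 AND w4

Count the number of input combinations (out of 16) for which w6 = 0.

w6 = w5 AND w4 must be 0, so at least one of w5, w4 is 0.
Enumerating the 16 input combinations, 12 give w6 = 0 and 4 give w6 = 1.

12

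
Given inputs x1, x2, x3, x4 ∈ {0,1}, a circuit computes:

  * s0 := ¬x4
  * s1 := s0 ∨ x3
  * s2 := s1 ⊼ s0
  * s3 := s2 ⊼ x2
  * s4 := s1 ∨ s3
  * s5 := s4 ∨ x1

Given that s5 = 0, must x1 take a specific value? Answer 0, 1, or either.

s5 = s4 ∨ x1 must be 0, so both s4 = 0 and x1 = 0.
s4 = s1 ∨ s3 must be 0, so both s1 = 0 and s3 = 0.
Every assignment with s5 = 0 has x1 = 0; there are 1 such assignment(s).
  x1=0, x2=1, x3=0, x4=1

0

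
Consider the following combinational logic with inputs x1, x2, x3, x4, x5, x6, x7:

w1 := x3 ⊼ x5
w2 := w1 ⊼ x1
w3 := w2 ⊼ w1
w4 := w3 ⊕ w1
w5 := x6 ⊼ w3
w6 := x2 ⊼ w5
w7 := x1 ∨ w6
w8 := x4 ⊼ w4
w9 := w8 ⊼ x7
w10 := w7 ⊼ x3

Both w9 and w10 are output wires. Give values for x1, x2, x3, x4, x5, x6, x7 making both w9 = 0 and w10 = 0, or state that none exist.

x1=1 x2=1 x3=1 x4=1 x5=0 x6=1 x7=1

Check with x1=1 x2=1 x3=1 x4=1 x5=0 x6=1 x7=1:
w1 = x3 ⊼ x5 = 1 ⊼ 0 = 1
w2 = w1 ⊼ x1 = 1 ⊼ 1 = 0
w3 = w2 ⊼ w1 = 0 ⊼ 1 = 1
w4 = w3 ⊕ w1 = 1 ⊕ 1 = 0
w5 = x6 ⊼ w3 = 1 ⊼ 1 = 0
w6 = x2 ⊼ w5 = 1 ⊼ 0 = 1
w7 = x1 ∨ w6 = 1 ∨ 1 = 1
w8 = x4 ⊼ w4 = 1 ⊼ 0 = 1
w9 = w8 ⊼ x7 = 1 ⊼ 1 = 0
w10 = w7 ⊼ x3 = 1 ⊼ 1 = 0
So w9 = 0 and w10 = 0.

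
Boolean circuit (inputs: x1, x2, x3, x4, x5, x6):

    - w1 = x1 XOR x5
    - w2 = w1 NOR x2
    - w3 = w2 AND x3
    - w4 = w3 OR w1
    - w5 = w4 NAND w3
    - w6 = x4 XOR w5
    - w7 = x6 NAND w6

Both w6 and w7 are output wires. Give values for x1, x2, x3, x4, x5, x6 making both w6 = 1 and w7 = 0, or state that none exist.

Check with x1=0, x2=1, x3=0, x4=0, x5=0, x6=1:
w1 = x1 XOR x5 = 0 XOR 0 = 0
w2 = w1 NOR x2 = 0 NOR 1 = 0
w3 = w2 AND x3 = 0 AND 0 = 0
w4 = w3 OR w1 = 0 OR 0 = 0
w5 = w4 NAND w3 = 0 NAND 0 = 1
w6 = x4 XOR w5 = 0 XOR 1 = 1
w7 = x6 NAND w6 = 1 NAND 1 = 0
So w6 = 1 and w7 = 0.

x1=0, x2=1, x3=0, x4=0, x5=0, x6=1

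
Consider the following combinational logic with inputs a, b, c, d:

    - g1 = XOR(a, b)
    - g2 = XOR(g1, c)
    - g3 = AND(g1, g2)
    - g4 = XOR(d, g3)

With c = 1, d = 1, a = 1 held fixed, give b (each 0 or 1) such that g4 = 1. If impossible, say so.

Check with c = 1, d = 1, a = 1 and b=0:
g1 = XOR(a, b) = XOR(1, 0) = 1
g2 = XOR(g1, c) = XOR(1, 1) = 0
g3 = AND(g1, g2) = AND(1, 0) = 0
g4 = XOR(d, g3) = XOR(1, 0) = 1
So g4 = 1.

b=0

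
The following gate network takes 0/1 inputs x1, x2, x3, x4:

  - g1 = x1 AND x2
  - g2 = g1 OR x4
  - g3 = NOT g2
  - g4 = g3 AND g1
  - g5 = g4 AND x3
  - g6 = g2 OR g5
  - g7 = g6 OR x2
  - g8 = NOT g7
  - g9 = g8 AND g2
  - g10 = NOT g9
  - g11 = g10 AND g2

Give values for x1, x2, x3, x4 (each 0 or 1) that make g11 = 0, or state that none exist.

g11 = g10 AND g2 must be 0, so at least one of g10, g2 is 0.
Check with x1=1, x2=0, x3=1, x4=0:
g1 = x1 AND x2 = 1 AND 0 = 0
g2 = g1 OR x4 = 0 OR 0 = 0
g3 = NOT g2 = NOT 0 = 1
g4 = g3 AND g1 = 1 AND 0 = 0
g5 = g4 AND x3 = 0 AND 1 = 0
g6 = g2 OR g5 = 0 OR 0 = 0
g7 = g6 OR x2 = 0 OR 0 = 0
g8 = NOT g7 = NOT 0 = 1
g9 = g8 AND g2 = 1 AND 0 = 0
g10 = NOT g9 = NOT 0 = 1
g11 = g10 AND g2 = 1 AND 0 = 0
So g11 = 0 as required.

x1=1, x2=0, x3=1, x4=0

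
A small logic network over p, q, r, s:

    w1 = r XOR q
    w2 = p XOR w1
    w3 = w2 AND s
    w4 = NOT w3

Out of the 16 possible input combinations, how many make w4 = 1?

w4 = NOT w3 must be 1, so w3 = 0.
Enumerating the 16 input combinations, 12 give w4 = 1 and 4 give w4 = 0.

12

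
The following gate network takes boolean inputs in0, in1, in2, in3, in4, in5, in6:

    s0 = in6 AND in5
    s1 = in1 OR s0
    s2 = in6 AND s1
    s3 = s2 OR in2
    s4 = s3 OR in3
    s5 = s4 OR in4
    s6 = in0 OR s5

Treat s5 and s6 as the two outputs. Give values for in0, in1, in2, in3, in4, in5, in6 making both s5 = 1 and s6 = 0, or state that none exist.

Across all 128 input combinations, none give both s5 = 1 and s6 = 0.

no solution exists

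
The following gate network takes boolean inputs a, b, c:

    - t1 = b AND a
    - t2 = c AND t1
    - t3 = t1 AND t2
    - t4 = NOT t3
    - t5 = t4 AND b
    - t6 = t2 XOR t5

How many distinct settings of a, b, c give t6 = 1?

t6 = t2 XOR t5 must be 1, so t2 and t5 differ.
Satisfying assignments:
  a=0, b=1, c=0
  a=0, b=1, c=1
  a=1, b=1, c=0
  a=1, b=1, c=1

4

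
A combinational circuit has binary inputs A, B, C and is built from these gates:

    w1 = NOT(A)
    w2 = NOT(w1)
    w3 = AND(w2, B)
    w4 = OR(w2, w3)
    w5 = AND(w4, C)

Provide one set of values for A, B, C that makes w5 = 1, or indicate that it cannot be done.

w5 = AND(w4, C) must be 1, so both w4 = 1 and C = 1.
w4 = OR(w2, w3) must be 1, so at least one of w2, w3 is 1.
Check with A=1, B=0, C=1:
w1 = NOT(A) = NOT 1 = 0
w2 = NOT(w1) = NOT 0 = 1
w3 = AND(w2, B) = AND(1, 0) = 0
w4 = OR(w2, w3) = OR(1, 0) = 1
w5 = AND(w4, C) = AND(1, 1) = 1
So w5 = 1 as required.

A=1, B=0, C=1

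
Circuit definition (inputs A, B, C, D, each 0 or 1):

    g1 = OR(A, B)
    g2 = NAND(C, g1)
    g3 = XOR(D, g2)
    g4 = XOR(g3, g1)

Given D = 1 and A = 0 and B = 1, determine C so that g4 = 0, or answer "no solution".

g4 = XOR(g3, g1) must be 0, so g3 and g1 are equal.
Check with D = 1 and A = 0 and B = 1 and C=1:
g1 = OR(A, B) = OR(0, 1) = 1
g2 = NAND(C, g1) = NAND(1, 1) = 0
g3 = XOR(D, g2) = XOR(1, 0) = 1
g4 = XOR(g3, g1) = XOR(1, 1) = 0
So g4 = 0.

C=1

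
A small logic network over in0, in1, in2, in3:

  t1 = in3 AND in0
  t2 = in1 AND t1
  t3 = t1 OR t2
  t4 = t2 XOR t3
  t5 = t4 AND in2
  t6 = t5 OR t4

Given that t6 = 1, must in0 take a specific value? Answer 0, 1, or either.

t6 = t5 OR t4 must be 1, so at least one of t5, t4 is 1.
Every assignment with t6 = 1 has in0 = 1; there are 2 such assignment(s).
  in0=1, in1=0, in2=0, in3=1
  in0=1, in1=0, in2=1, in3=1

1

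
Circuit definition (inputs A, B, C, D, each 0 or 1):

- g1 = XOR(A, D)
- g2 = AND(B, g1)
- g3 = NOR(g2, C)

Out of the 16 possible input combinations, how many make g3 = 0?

10

g3 = NOR(g2, C) must be 0, so at least one of g2, C is 1.
Enumerating the 16 input combinations, 10 give g3 = 0 and 6 give g3 = 1.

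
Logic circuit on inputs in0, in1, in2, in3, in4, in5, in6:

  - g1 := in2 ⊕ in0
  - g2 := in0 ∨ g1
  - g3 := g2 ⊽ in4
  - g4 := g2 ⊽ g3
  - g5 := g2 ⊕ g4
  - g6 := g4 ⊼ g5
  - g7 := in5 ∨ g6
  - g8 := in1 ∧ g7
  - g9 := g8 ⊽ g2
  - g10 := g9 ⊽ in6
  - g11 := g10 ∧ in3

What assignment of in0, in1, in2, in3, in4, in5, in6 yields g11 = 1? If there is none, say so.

g11 = g10 ∧ in3 must be 1, so both g10 = 1 and in3 = 1.
g10 = g9 ⊽ in6 must be 1, so both g9 = 0 and in6 = 0.
Check with in0=0, in1=1, in2=1, in3=1, in4=1, in5=0, in6=0:
g1 = in2 ⊕ in0 = 1 ⊕ 0 = 1
g2 = in0 ∨ g1 = 0 ∨ 1 = 1
g3 = g2 ⊽ in4 = 1 ⊽ 1 = 0
g4 = g2 ⊽ g3 = 1 ⊽ 0 = 0
g5 = g2 ⊕ g4 = 1 ⊕ 0 = 1
g6 = g4 ⊼ g5 = 0 ⊼ 1 = 1
g7 = in5 ∨ g6 = 0 ∨ 1 = 1
g8 = in1 ∧ g7 = 1 ∧ 1 = 1
g9 = g8 ⊽ g2 = 1 ⊽ 1 = 0
g10 = g9 ⊽ in6 = 0 ⊽ 0 = 1
g11 = g10 ∧ in3 = 1 ∧ 1 = 1
So g11 = 1 as required.

in0=0, in1=1, in2=1, in3=1, in4=1, in5=0, in6=0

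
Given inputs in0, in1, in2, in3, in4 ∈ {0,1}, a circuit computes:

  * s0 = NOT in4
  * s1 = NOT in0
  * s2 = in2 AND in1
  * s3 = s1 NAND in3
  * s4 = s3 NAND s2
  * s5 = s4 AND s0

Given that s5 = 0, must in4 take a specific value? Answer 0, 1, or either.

Both values of in4 occur among assignments with s5 = 0:
  in4=0: in0=0, in1=1, in2=1, in3=0, in4=0
  in4=1: in0=0, in1=0, in2=0, in3=0, in4=1

either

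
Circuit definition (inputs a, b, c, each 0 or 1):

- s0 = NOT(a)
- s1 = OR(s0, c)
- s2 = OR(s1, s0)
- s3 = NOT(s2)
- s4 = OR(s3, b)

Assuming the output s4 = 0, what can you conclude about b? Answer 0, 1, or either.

s4 = OR(s3, b) must be 0, so both s3 = 0 and b = 0.
s3 = NOT(s2) must be 0, so s2 = 1.
Every assignment with s4 = 0 has b = 0; there are 3 such assignment(s).
  a=0, b=0, c=0
  a=0, b=0, c=1
  a=1, b=0, c=1

0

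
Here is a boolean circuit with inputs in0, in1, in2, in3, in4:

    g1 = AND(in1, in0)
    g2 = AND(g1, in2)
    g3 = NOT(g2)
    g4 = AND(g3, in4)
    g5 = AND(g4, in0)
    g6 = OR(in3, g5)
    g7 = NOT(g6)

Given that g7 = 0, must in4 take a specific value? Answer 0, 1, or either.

Both values of in4 occur among assignments with g7 = 0:
  in4=0: in0=0, in1=0, in2=0, in3=1, in4=0
  in4=1: in0=0, in1=0, in2=0, in3=1, in4=1

either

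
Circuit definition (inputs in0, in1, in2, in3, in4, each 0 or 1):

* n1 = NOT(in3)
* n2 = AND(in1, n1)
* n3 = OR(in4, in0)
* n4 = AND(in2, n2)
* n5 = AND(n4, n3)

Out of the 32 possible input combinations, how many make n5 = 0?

n5 = AND(n4, n3) must be 0, so at least one of n4, n3 is 0.
Enumerating the 32 input combinations, 29 give n5 = 0 and 3 give n5 = 1.

29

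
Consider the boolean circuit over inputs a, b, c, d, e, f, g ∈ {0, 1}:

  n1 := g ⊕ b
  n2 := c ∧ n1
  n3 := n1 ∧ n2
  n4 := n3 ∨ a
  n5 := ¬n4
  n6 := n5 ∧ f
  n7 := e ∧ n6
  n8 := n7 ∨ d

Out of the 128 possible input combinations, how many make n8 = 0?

n8 = n7 ∨ d must be 0, so both n7 = 0 and d = 0.
Enumerating the 128 input combinations, 58 give n8 = 0 and 70 give n8 = 1.

58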